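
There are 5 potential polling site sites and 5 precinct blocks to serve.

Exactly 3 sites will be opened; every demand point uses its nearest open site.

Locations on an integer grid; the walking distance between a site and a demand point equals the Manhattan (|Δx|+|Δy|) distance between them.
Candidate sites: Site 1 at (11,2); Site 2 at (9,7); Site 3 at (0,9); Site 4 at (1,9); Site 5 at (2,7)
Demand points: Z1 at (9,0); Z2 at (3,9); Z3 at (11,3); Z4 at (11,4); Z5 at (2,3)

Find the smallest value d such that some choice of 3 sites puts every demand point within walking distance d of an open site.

Open {Site 1, Site 2, Site 5}.
  Farthest demand point is Z1 at walking distance 4 (to Site 1); all others are ≤ 4.
With {Site 1, Site 3, Site 5} the worst case is 4.
With {Site 1, Site 4, Site 5} the worst case is 4.
No size-3 selection achieves below 4.

4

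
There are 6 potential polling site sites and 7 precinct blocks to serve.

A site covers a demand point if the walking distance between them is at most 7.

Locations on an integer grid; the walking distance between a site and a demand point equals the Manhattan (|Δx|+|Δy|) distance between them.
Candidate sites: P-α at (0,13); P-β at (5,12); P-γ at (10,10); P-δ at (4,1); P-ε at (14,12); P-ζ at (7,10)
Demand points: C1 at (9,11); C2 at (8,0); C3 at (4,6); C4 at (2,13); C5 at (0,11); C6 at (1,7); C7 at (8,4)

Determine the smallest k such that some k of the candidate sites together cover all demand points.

3

Coverage sets (demand points within 7 of each site):
  P-α: {C4, C5, C6}
  P-β: {C1, C3, C4, C5}
  P-γ: {C1}
  P-δ: {C2, C3, C7}
  P-ε: {C1}
  P-ζ: {C1, C3, C7}
No 2 sites suffice: every size-2 union leaves at least one demand point uncovered.
But {P-α, P-β, P-δ} covers everything, so the minimum is 3.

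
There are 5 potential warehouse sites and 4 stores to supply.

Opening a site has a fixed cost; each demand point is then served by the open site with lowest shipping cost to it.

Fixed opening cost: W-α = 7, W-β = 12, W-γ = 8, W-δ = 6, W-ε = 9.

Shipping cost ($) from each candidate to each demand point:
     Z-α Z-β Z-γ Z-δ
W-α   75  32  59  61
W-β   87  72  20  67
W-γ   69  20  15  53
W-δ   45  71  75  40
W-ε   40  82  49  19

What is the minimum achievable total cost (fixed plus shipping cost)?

Open {W-γ, W-ε}: assign each demand point to its cheapest open site.
  Z-α→W-ε 40, Z-β→W-γ 20, Z-γ→W-γ 15, Z-δ→W-ε 19
  shipping cost 94, fixed 17 → total 111.
Compare {W-γ, W-δ, W-ε}: shipping cost 94 + fixed 23 = 117.
Compare {W-α, W-γ, W-ε}: shipping cost 94 + fixed 24 = 118.
Compare {W-β, W-γ, W-ε}: shipping cost 94 + fixed 29 = 123.
All other subsets cost ≥ 117. Minimum total cost: 111.

111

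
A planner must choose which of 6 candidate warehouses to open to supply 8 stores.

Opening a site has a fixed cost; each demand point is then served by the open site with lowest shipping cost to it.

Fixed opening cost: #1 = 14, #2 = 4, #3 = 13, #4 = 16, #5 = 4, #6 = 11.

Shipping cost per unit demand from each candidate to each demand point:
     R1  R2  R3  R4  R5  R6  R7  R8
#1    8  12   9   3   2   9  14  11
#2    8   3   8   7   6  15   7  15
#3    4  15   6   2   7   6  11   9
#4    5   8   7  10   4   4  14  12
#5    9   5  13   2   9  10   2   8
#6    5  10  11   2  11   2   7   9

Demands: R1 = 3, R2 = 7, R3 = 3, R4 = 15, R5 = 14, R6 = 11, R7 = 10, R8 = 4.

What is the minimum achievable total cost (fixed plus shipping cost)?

Open {#1, #2, #5, #6}: assign each demand point to its cheapest open site.
  R1→#6 3×5=15, R2→#2 7×3=21, R3→#2 3×8=24, R4→#5 15×2=30, R5→#1 14×2=28, R6→#6 11×2=22, R7→#5 10×2=20, R8→#5 4×8=32
  shipping cost 192, fixed 33 → total 225.
Compare {#1, #2, #3, #5, #6}: shipping cost 183 + fixed 46 = 229.
Compare {#1, #5, #6}: shipping cost 209 + fixed 29 = 238.
Compare {#1, #2, #4, #5, #6}: shipping cost 189 + fixed 49 = 238.
All other subsets cost ≥ 229. Minimum total cost: 225.

225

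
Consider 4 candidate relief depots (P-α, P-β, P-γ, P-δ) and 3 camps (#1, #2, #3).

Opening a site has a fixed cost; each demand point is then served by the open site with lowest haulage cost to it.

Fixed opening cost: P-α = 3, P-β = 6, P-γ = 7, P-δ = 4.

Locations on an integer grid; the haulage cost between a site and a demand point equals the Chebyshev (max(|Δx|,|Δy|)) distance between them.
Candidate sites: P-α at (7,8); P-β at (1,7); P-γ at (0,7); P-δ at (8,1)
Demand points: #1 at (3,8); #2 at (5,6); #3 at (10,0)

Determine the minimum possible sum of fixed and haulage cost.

Open {P-α, P-δ}: assign each demand point to its cheapest open site.
  #1→P-α 4, #2→P-α 2, #3→P-δ 2
  haulage cost 8, fixed 7 → total 15.
Compare {P-α}: haulage cost 14 + fixed 3 = 17.
Compare {P-δ}: haulage cost 14 + fixed 4 = 18.
Compare {P-β, P-δ}: haulage cost 8 + fixed 10 = 18.
All other subsets cost ≥ 17. Minimum total cost: 15.

15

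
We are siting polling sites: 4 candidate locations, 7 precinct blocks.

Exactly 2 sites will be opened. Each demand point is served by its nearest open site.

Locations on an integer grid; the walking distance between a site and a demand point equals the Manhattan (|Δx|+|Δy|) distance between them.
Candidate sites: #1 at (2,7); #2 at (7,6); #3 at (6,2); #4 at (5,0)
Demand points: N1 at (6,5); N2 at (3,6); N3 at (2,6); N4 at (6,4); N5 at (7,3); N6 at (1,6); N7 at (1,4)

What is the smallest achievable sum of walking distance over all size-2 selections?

16

Open {#1, #3}.
  N1→#3 3, N2→#1 2, N3→#1 1, N4→#3 2, N5→#3 2, N6→#1 2, N7→#1 4  ⇒ total 16.
Compare {#1, #2}: total 17.
Compare {#1, #4}: total 25.
No size-2 selection does better; minimum is 16.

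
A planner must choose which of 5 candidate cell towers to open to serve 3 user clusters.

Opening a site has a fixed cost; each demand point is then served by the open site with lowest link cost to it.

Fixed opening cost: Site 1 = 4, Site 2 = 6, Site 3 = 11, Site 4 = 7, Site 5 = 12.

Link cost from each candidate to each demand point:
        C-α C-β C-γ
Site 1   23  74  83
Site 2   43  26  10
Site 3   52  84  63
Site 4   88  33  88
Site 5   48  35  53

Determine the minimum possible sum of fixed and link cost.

69

Open {Site 1, Site 2}: assign each demand point to its cheapest open site.
  C-α→Site 1 23, C-β→Site 2 26, C-γ→Site 2 10
  link cost 59, fixed 10 → total 69.
Compare {Site 1, Site 2, Site 4}: link cost 59 + fixed 17 = 76.
Compare {Site 1, Site 2, Site 3}: link cost 59 + fixed 21 = 80.
Compare {Site 1, Site 2, Site 5}: link cost 59 + fixed 22 = 81.
All other subsets cost ≥ 76. Minimum total cost: 69.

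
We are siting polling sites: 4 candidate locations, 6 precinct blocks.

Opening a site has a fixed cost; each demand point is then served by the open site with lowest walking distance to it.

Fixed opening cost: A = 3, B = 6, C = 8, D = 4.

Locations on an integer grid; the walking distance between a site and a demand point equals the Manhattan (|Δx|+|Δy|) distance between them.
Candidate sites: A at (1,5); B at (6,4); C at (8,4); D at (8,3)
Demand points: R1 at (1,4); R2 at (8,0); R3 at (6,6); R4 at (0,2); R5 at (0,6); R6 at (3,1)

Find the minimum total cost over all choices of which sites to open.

28

Open {A, D}: assign each demand point to its cheapest open site.
  R1→A 1, R2→D 3, R3→D 5, R4→A 4, R5→A 2, R6→A 6
  walking distance 21, fixed 7 → total 28.
Compare {A, B}: walking distance 21 + fixed 9 = 30.
Compare {A, B, D}: walking distance 18 + fixed 13 = 31.
Compare {A, C}: walking distance 21 + fixed 11 = 32.
All other subsets cost ≥ 30. Minimum total cost: 28.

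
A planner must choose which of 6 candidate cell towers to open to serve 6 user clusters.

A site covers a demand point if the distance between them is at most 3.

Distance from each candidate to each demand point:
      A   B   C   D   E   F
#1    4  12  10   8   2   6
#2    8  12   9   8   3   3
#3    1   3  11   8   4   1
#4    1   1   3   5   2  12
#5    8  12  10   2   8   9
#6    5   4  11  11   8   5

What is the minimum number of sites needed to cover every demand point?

3

Coverage sets (demand points within 3 of each site):
  #1: {E}
  #2: {E, F}
  #3: {A, B, F}
  #4: {A, B, C, E}
  #5: {D}
  #6: {}
No 2 sites suffice: every size-2 union leaves at least one demand point uncovered.
But {#2, #4, #5} covers everything, so the minimum is 3.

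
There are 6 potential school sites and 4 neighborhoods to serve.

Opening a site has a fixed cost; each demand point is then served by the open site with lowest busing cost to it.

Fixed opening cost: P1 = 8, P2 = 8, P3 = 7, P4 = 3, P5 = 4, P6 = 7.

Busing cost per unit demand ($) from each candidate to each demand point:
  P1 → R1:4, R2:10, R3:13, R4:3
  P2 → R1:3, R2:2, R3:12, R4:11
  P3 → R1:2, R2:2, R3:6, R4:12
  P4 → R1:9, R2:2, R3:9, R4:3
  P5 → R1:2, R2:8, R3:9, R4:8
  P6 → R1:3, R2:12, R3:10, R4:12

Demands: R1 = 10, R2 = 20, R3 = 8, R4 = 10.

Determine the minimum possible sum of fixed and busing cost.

148

Open {P3, P4}: assign each demand point to its cheapest open site.
  R1→P3 10×2=20, R2→P3 20×2=40, R3→P3 8×6=48, R4→P4 10×3=30
  busing cost 138, fixed 10 → total 148.
Compare {P3, P4, P5}: busing cost 138 + fixed 14 = 152.
Compare {P1, P3}: busing cost 138 + fixed 15 = 153.
Compare {P3, P4, P6}: busing cost 138 + fixed 17 = 155.
All other subsets cost ≥ 152. Minimum total cost: 148.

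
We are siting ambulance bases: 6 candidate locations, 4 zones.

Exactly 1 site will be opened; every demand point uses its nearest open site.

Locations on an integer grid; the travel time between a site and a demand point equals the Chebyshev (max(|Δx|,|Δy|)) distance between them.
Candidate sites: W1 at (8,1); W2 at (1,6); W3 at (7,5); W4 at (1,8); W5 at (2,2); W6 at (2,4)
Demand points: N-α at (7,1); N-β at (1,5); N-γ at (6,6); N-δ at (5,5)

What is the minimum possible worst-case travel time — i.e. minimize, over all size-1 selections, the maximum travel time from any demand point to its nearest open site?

5

Open {W5}.
  Farthest demand point is N-α at travel time 5 (to W5); all others are ≤ 5.
With {W6} the worst case is 5.
With {W2} the worst case is 6.
No size-1 selection achieves below 5.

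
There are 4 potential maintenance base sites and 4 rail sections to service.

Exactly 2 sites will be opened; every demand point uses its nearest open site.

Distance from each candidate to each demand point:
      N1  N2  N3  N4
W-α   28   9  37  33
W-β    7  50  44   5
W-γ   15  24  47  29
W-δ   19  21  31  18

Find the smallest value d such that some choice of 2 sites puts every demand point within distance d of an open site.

31

Open {W-α, W-δ}.
  Farthest demand point is N3 at distance 31 (to W-δ); all others are ≤ 31.
With {W-β, W-δ} the worst case is 31.
With {W-γ, W-δ} the worst case is 31.
No size-2 selection achieves below 31.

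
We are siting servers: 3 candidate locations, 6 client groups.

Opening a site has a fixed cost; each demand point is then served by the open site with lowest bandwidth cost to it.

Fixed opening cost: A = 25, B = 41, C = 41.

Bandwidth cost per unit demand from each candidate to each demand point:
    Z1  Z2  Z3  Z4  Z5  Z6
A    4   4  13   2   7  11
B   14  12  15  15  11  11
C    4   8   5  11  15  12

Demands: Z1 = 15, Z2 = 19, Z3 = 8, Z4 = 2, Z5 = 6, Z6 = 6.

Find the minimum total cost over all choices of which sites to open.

Open {A, C}: assign each demand point to its cheapest open site.
  Z1→A 15×4=60, Z2→A 19×4=76, Z3→C 8×5=40, Z4→A 2×2=4, Z5→A 6×7=42, Z6→A 6×11=66
  bandwidth cost 288, fixed 66 → total 354.
Compare {A}: bandwidth cost 352 + fixed 25 = 377.
Compare {A, B, C}: bandwidth cost 288 + fixed 107 = 395.
Compare {A, B}: bandwidth cost 352 + fixed 66 = 418.
All other subsets cost ≥ 377. Minimum total cost: 354.

354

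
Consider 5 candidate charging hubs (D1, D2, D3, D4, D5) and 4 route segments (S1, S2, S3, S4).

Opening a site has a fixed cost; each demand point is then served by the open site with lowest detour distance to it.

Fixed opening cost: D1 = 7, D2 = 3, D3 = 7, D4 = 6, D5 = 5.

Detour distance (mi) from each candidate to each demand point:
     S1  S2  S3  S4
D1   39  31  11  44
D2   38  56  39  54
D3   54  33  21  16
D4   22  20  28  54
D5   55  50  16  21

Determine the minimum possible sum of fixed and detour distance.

Open {D1, D3, D4}: assign each demand point to its cheapest open site.
  S1→D4 22, S2→D4 20, S3→D1 11, S4→D3 16
  detour distance 69, fixed 20 → total 89.
Compare {D4, D5}: detour distance 79 + fixed 11 = 90.
Compare {D3, D4}: detour distance 79 + fixed 13 = 92.
Compare {D1, D4, D5}: detour distance 74 + fixed 18 = 92.
All other subsets cost ≥ 90. Minimum total cost: 89.

89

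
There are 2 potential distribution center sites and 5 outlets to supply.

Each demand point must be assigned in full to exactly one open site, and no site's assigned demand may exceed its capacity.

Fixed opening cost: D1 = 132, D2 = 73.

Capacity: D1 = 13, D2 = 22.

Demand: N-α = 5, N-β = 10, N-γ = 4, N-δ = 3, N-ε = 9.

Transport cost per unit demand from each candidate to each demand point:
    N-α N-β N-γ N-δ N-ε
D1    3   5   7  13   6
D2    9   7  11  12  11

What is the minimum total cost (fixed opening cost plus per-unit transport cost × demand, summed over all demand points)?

Open {D1, D2}; cheapest assignment that respects the capacities:
  D1 (cap 13, load 13): N-γ, N-ε — cost 4×7 + 9×6 = 82
  D2 (cap 22, load 18): N-α, N-β, N-δ — cost 5×9 + 10×7 + 3×12 = 151
  Shipping 233, fixed 205 → total 438.
  Any other capacity-feasible assignment to {D1, D2} ships for at least 233.
Total demand is 31 and no other set of sites has combined capacity ≥ 31, so {D1, D2} is the only feasible choice of open sites. Minimum: 438.

438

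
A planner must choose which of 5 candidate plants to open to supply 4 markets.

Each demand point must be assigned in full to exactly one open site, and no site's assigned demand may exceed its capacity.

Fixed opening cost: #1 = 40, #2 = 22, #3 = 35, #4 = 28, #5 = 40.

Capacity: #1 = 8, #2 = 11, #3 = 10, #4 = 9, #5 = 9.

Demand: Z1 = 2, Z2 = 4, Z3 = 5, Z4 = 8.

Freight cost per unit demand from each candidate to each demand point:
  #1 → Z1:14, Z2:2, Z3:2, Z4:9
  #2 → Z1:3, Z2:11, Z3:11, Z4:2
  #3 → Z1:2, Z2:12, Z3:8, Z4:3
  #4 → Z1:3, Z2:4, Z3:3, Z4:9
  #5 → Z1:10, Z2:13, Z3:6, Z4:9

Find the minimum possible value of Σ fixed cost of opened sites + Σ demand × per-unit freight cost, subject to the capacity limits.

Open {#2, #4}; cheapest assignment that respects the capacities:
  #2 (cap 11, load 10): Z1, Z4 — cost 2×3 + 8×2 = 22
  #4 (cap 9, load 9): Z2, Z3 — cost 4×4 + 5×3 = 31
  Shipping 53, fixed 50 → total 103.
  Any other capacity-feasible assignment to {#2, #4} ships for at least 53.
Compare {#3, #4}: its best feasible assignment gives total 122.
Compare {#1, #2, #4}: its best feasible assignment gives total 135.
Every other set of open sites that can feasibly serve all demand totals ≥ 122 even under its best assignment. Minimum: 103.

103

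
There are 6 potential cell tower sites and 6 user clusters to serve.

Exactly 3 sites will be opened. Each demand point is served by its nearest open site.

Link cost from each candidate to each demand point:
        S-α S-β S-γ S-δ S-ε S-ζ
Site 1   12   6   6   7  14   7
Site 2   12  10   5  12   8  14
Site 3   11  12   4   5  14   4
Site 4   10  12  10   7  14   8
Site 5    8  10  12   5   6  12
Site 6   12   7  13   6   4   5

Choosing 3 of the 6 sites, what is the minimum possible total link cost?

Open {Site 3, Site 5, Site 6}.
  S-α→Site 5 8, S-β→Site 6 7, S-γ→Site 3 4, S-δ→Site 3 5, S-ε→Site 6 4, S-ζ→Site 3 4  ⇒ total 32.
Compare {Site 1, Site 3, Site 5}: total 33.
Compare {Site 1, Site 3, Site 6}: total 34.
No size-3 selection does better; minimum is 32.

32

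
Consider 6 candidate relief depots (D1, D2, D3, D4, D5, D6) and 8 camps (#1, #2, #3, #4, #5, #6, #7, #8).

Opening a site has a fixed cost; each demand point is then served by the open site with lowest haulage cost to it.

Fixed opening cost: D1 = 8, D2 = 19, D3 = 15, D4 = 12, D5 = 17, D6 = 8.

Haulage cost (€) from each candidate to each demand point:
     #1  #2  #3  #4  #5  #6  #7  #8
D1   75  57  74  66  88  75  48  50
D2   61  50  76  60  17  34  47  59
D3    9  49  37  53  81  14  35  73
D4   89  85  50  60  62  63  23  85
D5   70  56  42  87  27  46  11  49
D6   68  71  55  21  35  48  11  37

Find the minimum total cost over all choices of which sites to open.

Open {D3, D6}: assign each demand point to its cheapest open site.
  #1→D3 9, #2→D3 49, #3→D3 37, #4→D6 21, #5→D6 35, #6→D3 14, #7→D6 11, #8→D6 37
  haulage cost 213, fixed 23 → total 236.
Compare {D2, D3, D6}: haulage cost 195 + fixed 42 = 237.
Compare {D1, D3, D6}: haulage cost 213 + fixed 31 = 244.
Compare {D3, D5, D6}: haulage cost 205 + fixed 40 = 245.
All other subsets cost ≥ 237. Minimum total cost: 236.

236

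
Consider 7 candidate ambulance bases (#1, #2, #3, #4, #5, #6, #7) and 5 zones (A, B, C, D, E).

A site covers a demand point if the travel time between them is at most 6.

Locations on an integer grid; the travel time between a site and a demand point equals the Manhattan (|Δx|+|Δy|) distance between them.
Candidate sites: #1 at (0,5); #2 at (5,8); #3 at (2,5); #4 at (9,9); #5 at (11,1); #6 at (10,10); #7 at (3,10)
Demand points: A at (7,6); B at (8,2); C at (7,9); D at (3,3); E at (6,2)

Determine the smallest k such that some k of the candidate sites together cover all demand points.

3

Coverage sets (demand points within 6 of each site):
  #1: {D}
  #2: {A, C}
  #3: {A, D}
  #4: {A, C}
  #5: {B, E}
  #6: {C}
  #7: {C}
No 2 sites suffice: every size-2 union leaves at least one demand point uncovered.
But {#1, #2, #5} covers everything, so the minimum is 3.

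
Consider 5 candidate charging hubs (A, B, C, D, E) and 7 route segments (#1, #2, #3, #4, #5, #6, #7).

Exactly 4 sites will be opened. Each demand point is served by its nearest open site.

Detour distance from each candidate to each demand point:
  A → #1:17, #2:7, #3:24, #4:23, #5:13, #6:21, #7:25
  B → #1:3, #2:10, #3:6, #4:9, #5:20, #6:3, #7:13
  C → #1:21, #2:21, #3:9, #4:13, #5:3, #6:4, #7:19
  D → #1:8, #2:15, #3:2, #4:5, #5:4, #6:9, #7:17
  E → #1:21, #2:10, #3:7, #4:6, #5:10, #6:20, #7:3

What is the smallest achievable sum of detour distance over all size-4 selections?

Open {A, B, D, E}.
  #1→B 3, #2→A 7, #3→D 2, #4→D 5, #5→D 4, #6→B 3, #7→E 3  ⇒ total 27.
Compare {B, C, D, E}: total 29.
Compare {A, B, C, E}: total 31.
No size-4 selection does better; minimum is 27.

27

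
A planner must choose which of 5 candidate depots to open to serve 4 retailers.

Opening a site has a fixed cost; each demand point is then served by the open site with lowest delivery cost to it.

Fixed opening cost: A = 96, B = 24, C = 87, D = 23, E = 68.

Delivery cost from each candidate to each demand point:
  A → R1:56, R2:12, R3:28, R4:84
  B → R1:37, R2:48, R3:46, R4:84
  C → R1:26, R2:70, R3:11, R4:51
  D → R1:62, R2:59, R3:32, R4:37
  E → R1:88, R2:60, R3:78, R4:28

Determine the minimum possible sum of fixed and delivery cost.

Open {B, D}: assign each demand point to its cheapest open site.
  R1→B 37, R2→B 48, R3→D 32, R4→D 37
  delivery cost 154, fixed 47 → total 201.
Compare {D}: delivery cost 190 + fixed 23 = 213.
Compare {B}: delivery cost 215 + fixed 24 = 239.
Compare {C, D}: delivery cost 133 + fixed 110 = 243.
All other subsets cost ≥ 213. Minimum total cost: 201.

201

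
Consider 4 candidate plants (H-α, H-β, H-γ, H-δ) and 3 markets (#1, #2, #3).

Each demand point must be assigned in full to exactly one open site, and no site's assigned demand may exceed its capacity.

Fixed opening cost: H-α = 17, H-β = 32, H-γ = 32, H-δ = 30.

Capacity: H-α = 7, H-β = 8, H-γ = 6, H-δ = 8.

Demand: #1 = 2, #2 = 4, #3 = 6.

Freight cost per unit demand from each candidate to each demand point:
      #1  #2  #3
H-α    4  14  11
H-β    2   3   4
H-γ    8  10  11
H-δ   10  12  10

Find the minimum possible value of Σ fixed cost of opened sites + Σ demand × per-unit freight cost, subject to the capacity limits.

131

Open {H-α, H-β}; cheapest assignment that respects the capacities:
  H-α (cap 7, load 6): #3 — cost 6×11 = 66
  H-β (cap 8, load 6): #1, #2 — cost 2×2 + 4×3 = 16
  Shipping 82, fixed 49 → total 131.
  Any other capacity-feasible assignment to {H-α, H-β} ships for at least 82.
Compare {H-β, H-γ}: its best feasible assignment gives total 132.
Compare {H-β, H-δ}: its best feasible assignment gives total 138.
Every other set of open sites that can feasibly serve all demand totals ≥ 132 even under its best assignment. Minimum: 131.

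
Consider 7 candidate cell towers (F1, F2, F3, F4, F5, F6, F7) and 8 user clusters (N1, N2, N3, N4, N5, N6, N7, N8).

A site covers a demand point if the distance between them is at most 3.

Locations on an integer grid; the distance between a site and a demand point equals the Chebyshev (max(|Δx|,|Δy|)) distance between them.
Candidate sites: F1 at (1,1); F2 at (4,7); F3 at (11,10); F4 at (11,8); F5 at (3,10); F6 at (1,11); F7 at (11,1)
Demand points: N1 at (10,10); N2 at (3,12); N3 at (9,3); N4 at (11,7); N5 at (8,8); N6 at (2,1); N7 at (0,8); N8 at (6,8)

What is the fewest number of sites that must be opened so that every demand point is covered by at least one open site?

Coverage sets (demand points within 3 of each site):
  F1: {N6}
  F2: {N8}
  F3: {N1, N4, N5}
  F4: {N1, N4, N5}
  F5: {N2, N7, N8}
  F6: {N2, N7}
  F7: {N3}
No 3 sites suffice: every size-3 union leaves at least one demand point uncovered.
But {F1, F3, F5, F7} covers everything, so the minimum is 4.

4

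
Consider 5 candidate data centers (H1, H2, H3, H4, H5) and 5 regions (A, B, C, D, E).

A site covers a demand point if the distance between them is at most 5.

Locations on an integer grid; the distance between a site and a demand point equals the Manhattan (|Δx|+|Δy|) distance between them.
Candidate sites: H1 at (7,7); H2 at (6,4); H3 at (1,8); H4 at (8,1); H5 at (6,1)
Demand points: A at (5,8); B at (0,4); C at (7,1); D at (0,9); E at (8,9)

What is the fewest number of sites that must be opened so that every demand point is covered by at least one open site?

3

Coverage sets (demand points within 5 of each site):
  H1: {A, E}
  H2: {A, C}
  H3: {A, B, D}
  H4: {C}
  H5: {C}
No 2 sites suffice: every size-2 union leaves at least one demand point uncovered.
But {H1, H2, H3} covers everything, so the minimum is 3.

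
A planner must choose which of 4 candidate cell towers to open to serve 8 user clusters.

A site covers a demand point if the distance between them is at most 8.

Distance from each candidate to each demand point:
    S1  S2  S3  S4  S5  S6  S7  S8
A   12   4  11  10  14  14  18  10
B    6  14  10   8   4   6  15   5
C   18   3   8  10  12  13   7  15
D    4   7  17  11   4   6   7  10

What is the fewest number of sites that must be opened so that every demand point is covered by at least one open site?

2

Coverage sets (demand points within 8 of each site):
  A: {S2}
  B: {S1, S4, S5, S6, S8}
  C: {S2, S3, S7}
  D: {S1, S2, S5, S6, S7}
No single site covers all 8 demand points.
But {B, C} covers everything, so the minimum is 2.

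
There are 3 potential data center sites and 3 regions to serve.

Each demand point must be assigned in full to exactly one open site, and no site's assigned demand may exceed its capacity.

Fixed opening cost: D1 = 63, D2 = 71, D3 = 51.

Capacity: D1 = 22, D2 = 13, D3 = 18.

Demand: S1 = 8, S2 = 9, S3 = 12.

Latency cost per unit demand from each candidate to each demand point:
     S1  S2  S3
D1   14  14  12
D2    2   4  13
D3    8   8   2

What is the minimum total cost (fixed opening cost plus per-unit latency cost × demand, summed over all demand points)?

351

Open {D1, D2, D3}; cheapest assignment that respects the capacities:
  D1 (cap 22, load 9): S2 — cost 9×14 = 126
  D2 (cap 13, load 8): S1 — cost 8×2 = 16
  D3 (cap 18, load 12): S3 — cost 12×2 = 24
  Shipping 166, fixed 185 → total 351.
  Any other capacity-feasible assignment to {D1, D2, D3} ships for at least 166.
Compare {D1, D3}: its best feasible assignment gives total 376.
Compare {D2, D3}: its best feasible assignment gives total 414.
Every other set of open sites that can feasibly serve all demand totals ≥ 376 even under its best assignment. Minimum: 351.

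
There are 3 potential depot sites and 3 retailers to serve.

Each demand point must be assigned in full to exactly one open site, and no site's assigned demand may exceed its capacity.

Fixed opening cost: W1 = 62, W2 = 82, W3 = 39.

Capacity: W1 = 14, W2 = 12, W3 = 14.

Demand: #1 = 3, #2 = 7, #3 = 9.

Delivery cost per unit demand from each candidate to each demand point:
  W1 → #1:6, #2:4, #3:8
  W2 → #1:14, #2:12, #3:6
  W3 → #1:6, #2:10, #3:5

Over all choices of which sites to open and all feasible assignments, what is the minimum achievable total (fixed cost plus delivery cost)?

Open {W1, W3}; cheapest assignment that respects the capacities:
  W1 (cap 14, load 10): #1, #2 — cost 3×6 + 7×4 = 46
  W3 (cap 14, load 9): #3 — cost 9×5 = 45
  Shipping 91, fixed 101 → total 192.
  Any other capacity-feasible assignment to {W1, W3} ships for at least 91.
Compare {W1, W2}: its best feasible assignment gives total 244.
Compare {W2, W3}: its best feasible assignment gives total 263.
Every other set of open sites that can feasibly serve all demand totals ≥ 244 even under its best assignment. Minimum: 192.

192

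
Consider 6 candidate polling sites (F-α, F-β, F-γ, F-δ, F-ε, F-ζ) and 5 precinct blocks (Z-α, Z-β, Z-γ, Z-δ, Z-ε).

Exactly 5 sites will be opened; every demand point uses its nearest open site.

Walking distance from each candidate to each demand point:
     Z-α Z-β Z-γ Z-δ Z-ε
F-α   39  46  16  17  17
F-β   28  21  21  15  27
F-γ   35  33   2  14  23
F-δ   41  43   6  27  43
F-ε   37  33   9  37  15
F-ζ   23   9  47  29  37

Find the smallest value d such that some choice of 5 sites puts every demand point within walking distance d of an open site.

Open {F-α, F-β, F-γ, F-δ, F-ζ}.
  Farthest demand point is Z-α at walking distance 23 (to F-ζ); all others are ≤ 23.
With {F-α, F-β, F-γ, F-ε, F-ζ} the worst case is 23.
With {F-α, F-β, F-δ, F-ε, F-ζ} the worst case is 23.
No size-5 selection achieves below 23.

23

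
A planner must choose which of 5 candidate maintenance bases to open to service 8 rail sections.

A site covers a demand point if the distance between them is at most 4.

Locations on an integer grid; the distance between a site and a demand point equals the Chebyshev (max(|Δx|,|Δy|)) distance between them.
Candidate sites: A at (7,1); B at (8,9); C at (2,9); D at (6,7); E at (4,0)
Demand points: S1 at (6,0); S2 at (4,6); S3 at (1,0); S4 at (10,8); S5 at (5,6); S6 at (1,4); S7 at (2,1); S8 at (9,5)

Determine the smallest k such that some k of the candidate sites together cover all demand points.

2

Coverage sets (demand points within 4 of each site):
  A: {S1, S8}
  B: {S2, S4, S5, S8}
  C: {S2, S5}
  D: {S2, S4, S5, S8}
  E: {S1, S3, S6, S7}
No single site covers all 8 demand points.
But {B, E} covers everything, so the minimum is 2.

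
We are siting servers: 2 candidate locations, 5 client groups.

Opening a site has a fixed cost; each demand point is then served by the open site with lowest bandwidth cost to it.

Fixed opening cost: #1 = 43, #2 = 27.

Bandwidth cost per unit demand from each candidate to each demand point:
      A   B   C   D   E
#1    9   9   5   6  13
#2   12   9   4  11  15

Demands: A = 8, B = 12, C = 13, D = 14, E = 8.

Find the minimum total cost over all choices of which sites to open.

476

Open {#1}: assign each demand point to its cheapest open site.
  A→#1 8×9=72, B→#1 12×9=108, C→#1 13×5=65, D→#1 14×6=84, E→#1 8×13=104
  bandwidth cost 433, fixed 43 → total 476.
Compare {#1, #2}: bandwidth cost 420 + fixed 70 = 490.
Compare {#2}: bandwidth cost 530 + fixed 27 = 557.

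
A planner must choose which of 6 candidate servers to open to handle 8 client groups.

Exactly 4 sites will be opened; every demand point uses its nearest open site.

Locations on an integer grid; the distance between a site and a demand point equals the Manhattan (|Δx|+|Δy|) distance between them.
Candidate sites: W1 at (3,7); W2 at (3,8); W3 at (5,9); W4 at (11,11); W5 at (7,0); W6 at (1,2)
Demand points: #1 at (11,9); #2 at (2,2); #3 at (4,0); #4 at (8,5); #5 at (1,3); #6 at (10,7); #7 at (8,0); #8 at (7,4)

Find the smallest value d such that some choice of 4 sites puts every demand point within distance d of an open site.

6

Open {W1, W2, W4, W5}.
  Farthest demand point is #2 at distance 6 (to W1); all others are ≤ 6.
With {W1, W3, W4, W5} the worst case is 6.
With {W1, W4, W5, W6} the worst case is 6.
No size-4 selection achieves below 6.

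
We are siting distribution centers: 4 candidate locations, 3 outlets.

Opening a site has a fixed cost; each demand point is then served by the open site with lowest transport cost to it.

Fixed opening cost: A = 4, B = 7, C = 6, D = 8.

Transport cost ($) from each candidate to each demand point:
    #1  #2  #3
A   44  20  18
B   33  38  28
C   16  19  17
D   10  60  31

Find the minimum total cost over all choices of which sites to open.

58

Open {C}: assign each demand point to its cheapest open site.
  #1→C 16, #2→C 19, #3→C 17
  transport cost 52, fixed 6 → total 58.
Compare {A, D}: transport cost 48 + fixed 12 = 60.
Compare {C, D}: transport cost 46 + fixed 14 = 60.
Compare {A, C}: transport cost 52 + fixed 10 = 62.
All other subsets cost ≥ 60. Minimum total cost: 58.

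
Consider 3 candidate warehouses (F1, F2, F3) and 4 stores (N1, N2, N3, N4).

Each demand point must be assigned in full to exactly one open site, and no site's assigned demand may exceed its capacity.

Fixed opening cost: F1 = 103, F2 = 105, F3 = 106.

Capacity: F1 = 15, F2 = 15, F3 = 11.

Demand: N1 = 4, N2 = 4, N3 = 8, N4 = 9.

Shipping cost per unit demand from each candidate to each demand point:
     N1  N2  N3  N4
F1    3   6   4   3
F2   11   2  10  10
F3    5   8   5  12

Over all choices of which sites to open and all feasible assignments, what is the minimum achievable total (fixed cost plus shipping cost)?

Open {F1, F2}; cheapest assignment that respects the capacities:
  F1 (cap 15, load 13): N1, N4 — cost 4×3 + 9×3 = 39
  F2 (cap 15, load 12): N2, N3 — cost 4×2 + 8×10 = 88
  Shipping 127, fixed 208 → total 335.
  Any other capacity-feasible assignment to {F1, F2} ships for at least 127.
Compare {F1, F2, F3}: its best feasible assignment gives total 401.
Every other set of open sites that can feasibly serve all demand totals ≥ 401 even under its best assignment. Minimum: 335.

335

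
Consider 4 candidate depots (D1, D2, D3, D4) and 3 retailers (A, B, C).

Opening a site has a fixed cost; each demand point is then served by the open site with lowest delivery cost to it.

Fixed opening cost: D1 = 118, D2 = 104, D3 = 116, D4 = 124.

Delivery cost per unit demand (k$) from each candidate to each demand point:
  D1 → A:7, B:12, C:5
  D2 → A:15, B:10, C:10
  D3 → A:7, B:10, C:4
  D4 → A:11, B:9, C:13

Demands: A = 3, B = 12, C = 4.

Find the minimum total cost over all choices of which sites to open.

Open {D3}: assign each demand point to its cheapest open site.
  A→D3 3×7=21, B→D3 12×10=120, C→D3 4×4=16
  delivery cost 157, fixed 116 → total 273.
Compare {D1}: delivery cost 185 + fixed 118 = 303.
Compare {D2}: delivery cost 205 + fixed 104 = 309.
Compare {D4}: delivery cost 193 + fixed 124 = 317.
All other subsets cost ≥ 303. Minimum total cost: 273.

273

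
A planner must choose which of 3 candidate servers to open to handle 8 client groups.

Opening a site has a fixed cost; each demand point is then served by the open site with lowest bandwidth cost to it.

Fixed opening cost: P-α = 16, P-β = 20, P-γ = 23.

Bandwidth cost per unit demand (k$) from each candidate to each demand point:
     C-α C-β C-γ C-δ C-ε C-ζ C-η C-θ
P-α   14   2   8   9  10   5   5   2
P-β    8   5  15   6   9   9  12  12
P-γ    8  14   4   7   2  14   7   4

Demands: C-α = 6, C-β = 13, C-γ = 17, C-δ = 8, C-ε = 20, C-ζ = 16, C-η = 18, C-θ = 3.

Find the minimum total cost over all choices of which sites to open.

Open {P-α, P-γ}: assign each demand point to its cheapest open site.
  C-α→P-γ 6×8=48, C-β→P-α 13×2=26, C-γ→P-γ 17×4=68, C-δ→P-γ 8×7=56, C-ε→P-γ 20×2=40, C-ζ→P-α 16×5=80, C-η→P-α 18×5=90, C-θ→P-α 3×2=6
  bandwidth cost 414, fixed 39 → total 453.
Compare {P-α, P-β, P-γ}: bandwidth cost 406 + fixed 59 = 465.
Compare {P-β, P-γ}: bandwidth cost 551 + fixed 43 = 594.
Compare {P-α, P-β}: bandwidth cost 614 + fixed 36 = 650.
All other subsets cost ≥ 465. Minimum total cost: 453.

453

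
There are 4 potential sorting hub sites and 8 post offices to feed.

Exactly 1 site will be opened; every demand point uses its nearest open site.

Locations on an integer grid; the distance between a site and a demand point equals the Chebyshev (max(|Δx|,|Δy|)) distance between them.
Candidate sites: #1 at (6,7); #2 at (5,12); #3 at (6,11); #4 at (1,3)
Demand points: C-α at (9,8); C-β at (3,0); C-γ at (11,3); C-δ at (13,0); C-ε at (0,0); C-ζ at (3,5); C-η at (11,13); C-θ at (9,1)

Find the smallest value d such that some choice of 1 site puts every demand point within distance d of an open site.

Open {#1}.
  Farthest demand point is C-β at distance 7 (to #1); all others are ≤ 7.
With {#3} the worst case is 11.
With {#2} the worst case is 12.
No size-1 selection achieves below 7.

7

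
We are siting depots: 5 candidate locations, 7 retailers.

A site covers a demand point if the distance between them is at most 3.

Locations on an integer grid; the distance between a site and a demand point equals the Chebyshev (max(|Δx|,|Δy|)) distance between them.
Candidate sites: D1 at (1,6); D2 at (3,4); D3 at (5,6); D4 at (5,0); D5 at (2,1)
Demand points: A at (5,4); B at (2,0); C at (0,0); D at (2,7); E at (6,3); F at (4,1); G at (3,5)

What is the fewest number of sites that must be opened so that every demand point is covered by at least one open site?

2

Coverage sets (demand points within 3 of each site):
  D1: {D, G}
  D2: {A, D, E, F, G}
  D3: {A, D, E, G}
  D4: {B, E, F}
  D5: {A, B, C, F}
No single site covers all 7 demand points.
But {D2, D5} covers everything, so the minimum is 2.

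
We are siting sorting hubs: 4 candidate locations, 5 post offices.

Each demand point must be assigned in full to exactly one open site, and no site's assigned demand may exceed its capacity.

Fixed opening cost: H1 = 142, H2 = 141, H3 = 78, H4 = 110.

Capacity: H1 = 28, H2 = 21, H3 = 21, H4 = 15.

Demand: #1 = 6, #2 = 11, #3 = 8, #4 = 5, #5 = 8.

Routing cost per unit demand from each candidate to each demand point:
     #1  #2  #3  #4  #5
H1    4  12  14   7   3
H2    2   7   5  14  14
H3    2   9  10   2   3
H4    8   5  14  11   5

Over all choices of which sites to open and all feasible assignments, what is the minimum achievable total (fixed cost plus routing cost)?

382

Open {H2, H3}; cheapest assignment that respects the capacities:
  H2 (cap 21, load 19): #2, #3 — cost 11×7 + 8×5 = 117
  H3 (cap 21, load 19): #1, #4, #5 — cost 6×2 + 5×2 + 8×3 = 46
  Shipping 163, fixed 219 → total 382.
  Any other capacity-feasible assignment to {H2, H3} ships for at least 163.
Compare {H2, H3, H4}: its best feasible assignment gives total 470.
Compare {H1, H3}: its best feasible assignment gives total 478.
Every other set of open sites that can feasibly serve all demand totals ≥ 470 even under its best assignment. Minimum: 382.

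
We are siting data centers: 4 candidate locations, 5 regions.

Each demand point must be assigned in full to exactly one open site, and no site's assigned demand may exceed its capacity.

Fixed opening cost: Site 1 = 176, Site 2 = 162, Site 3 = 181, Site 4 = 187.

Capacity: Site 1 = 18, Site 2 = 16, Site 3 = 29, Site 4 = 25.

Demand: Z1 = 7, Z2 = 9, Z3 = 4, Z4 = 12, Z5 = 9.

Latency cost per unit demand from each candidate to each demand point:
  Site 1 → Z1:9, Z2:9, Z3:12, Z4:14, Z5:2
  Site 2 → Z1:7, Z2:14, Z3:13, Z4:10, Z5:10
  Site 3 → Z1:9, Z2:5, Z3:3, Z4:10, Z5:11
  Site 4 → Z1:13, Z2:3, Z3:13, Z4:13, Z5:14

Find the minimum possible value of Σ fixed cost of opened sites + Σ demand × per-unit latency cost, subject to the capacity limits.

615

Open {Site 1, Site 3}; cheapest assignment that respects the capacities:
  Site 1 (cap 18, load 16): Z1, Z5 — cost 7×9 + 9×2 = 81
  Site 3 (cap 29, load 25): Z2, Z3, Z4 — cost 9×5 + 4×3 + 12×10 = 177
  Shipping 258, fixed 357 → total 615.
  Any other capacity-feasible assignment to {Site 1, Site 3} ships for at least 258.
Compare {Site 2, Site 3}: its best feasible assignment gives total 659.
Compare {Site 1, Site 4}: its best feasible assignment gives total 679.
Every other set of open sites that can feasibly serve all demand totals ≥ 659 even under its best assignment. Minimum: 615.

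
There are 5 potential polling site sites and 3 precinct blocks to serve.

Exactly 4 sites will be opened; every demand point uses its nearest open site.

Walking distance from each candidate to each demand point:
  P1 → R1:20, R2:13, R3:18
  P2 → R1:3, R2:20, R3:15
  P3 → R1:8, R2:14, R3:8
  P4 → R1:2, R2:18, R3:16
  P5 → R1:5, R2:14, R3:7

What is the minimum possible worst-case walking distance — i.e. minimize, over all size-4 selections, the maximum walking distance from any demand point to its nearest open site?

13

Open {P1, P2, P3, P4}.
  Farthest demand point is R2 at walking distance 13 (to P1); all others are ≤ 13.
With {P1, P2, P3, P5} the worst case is 13.
With {P1, P2, P4, P5} the worst case is 13.
No size-4 selection achieves below 13.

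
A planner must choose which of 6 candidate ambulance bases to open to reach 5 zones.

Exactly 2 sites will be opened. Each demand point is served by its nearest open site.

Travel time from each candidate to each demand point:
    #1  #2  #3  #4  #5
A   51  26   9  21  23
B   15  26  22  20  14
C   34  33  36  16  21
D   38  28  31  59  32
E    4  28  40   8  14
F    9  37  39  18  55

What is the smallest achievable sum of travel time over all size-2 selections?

Open {A, E}.
  #1→E 4, #2→A 26, #3→A 9, #4→E 8, #5→E 14  ⇒ total 61.
Compare {B, E}: total 74.
Compare {A, B}: total 84.
No size-2 selection does better; minimum is 61.

61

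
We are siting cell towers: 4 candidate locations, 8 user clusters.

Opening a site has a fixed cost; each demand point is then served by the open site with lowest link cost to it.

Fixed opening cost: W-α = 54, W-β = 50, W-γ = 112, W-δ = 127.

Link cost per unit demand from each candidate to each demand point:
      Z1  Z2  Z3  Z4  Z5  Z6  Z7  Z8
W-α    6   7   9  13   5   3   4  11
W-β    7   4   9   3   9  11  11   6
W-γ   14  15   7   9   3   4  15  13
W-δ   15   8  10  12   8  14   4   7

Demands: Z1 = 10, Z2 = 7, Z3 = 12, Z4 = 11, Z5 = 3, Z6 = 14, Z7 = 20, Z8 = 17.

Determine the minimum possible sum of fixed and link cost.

Open {W-α, W-β}: assign each demand point to its cheapest open site.
  Z1→W-α 10×6=60, Z2→W-β 7×4=28, Z3→W-α 12×9=108, Z4→W-β 11×3=33, Z5→W-α 3×5=15, Z6→W-α 14×3=42, Z7→W-α 20×4=80, Z8→W-β 17×6=102
  link cost 468, fixed 104 → total 572.
Compare {W-α, W-β, W-γ}: link cost 438 + fixed 216 = 654.
Compare {W-α, W-β, W-δ}: link cost 468 + fixed 231 = 699.
Compare {W-α}: link cost 684 + fixed 54 = 738.
All other subsets cost ≥ 654. Minimum total cost: 572.

572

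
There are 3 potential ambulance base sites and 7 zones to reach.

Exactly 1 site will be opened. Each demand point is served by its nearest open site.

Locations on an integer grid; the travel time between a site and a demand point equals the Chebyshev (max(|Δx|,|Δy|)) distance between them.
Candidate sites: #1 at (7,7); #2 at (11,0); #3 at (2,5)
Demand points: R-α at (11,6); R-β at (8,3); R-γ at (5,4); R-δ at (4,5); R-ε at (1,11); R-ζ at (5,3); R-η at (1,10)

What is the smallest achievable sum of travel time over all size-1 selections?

Open {#1}.
  R-α→#1 4, R-β→#1 4, R-γ→#1 3, R-δ→#1 3, R-ε→#1 6, R-ζ→#1 4, R-η→#1 6  ⇒ total 30.
Compare {#3}: total 34.
Compare {#2}: total 49.

30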